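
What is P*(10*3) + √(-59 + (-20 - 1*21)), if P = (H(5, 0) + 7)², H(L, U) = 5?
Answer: 4320 + 10*I ≈ 4320.0 + 10.0*I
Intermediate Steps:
P = 144 (P = (5 + 7)² = 12² = 144)
P*(10*3) + √(-59 + (-20 - 1*21)) = 144*(10*3) + √(-59 + (-20 - 1*21)) = 144*30 + √(-59 + (-20 - 21)) = 4320 + √(-59 - 41) = 4320 + √(-100) = 4320 + 10*I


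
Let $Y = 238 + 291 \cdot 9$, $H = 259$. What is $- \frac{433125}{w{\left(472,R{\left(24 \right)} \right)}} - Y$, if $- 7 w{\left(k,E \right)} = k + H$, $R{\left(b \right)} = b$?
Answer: $\frac{943408}{731} \approx 1290.6$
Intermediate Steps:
$w{\left(k,E \right)} = -37 - \frac{k}{7}$ ($w{\left(k,E \right)} = - \frac{k + 259}{7} = - \frac{259 + k}{7} = -37 - \frac{k}{7}$)
$Y = 2857$ ($Y = 238 + 2619 = 2857$)
$- \frac{433125}{w{\left(472,R{\left(24 \right)} \right)}} - Y = - \frac{433125}{-37 - \frac{472}{7}} - 2857 = - \frac{433125}{- \frac{731}{7}} - 2857 = \left(-433125\right) \left(- \frac{7}{731}\right) - 2857 = \frac{3031875}{731} - 2857 = \frac{943408}{731}$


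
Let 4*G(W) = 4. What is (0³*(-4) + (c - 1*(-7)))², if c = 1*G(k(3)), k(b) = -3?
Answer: 64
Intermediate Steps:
G(W) = 1 (G(W) = (¼)*4 = 1)
c = 1 (c = 1*1 = 1)
(0³*(-4) + (c - 1*(-7)))² = (0³*(-4) + (1 - 1*(-7)))² = (0*(-4) + (1 + 7))² = (0 + 8)² = 8² = 64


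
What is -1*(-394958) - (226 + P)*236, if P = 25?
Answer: 335722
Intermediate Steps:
-1*(-394958) - (226 + P)*236 = -1*(-394958) - (226 + 25)*236 = 394958 - 251*236 = 394958 - 1*59236 = 394958 - 59236 = 335722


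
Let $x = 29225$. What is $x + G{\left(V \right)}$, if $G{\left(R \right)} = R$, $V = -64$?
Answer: $29161$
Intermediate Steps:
$x + G{\left(V \right)} = 29225 - 64 = 29161$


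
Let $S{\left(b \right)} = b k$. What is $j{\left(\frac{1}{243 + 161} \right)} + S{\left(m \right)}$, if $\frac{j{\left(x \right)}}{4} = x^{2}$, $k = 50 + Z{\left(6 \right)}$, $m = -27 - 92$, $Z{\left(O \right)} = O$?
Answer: $- \frac{271917855}{40804} \approx -6664.0$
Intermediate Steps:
$m = -119$
$k = 56$ ($k = 50 + 6 = 56$)
$j{\left(x \right)} = 4 x^{2}$
$S{\left(b \right)} = 56 b$ ($S{\left(b \right)} = b 56 = 56 b$)
$j{\left(\frac{1}{243 + 161} \right)} + S{\left(m \right)} = 4 \left(\frac{1}{243 + 161}\right)^{2} + 56 \left(-119\right) = 4 \left(\frac{1}{404}\right)^{2} - 6664 = \frac{4}{163216} - 6664 = 4 \cdot \frac{1}{163216} - 6664 = \frac{1}{40804} - 6664 = - \frac{271917855}{40804}$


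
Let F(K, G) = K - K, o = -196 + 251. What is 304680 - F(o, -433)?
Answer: 304680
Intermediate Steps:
o = 55
F(K, G) = 0
304680 - F(o, -433) = 304680 - 1*0 = 304680 + 0 = 304680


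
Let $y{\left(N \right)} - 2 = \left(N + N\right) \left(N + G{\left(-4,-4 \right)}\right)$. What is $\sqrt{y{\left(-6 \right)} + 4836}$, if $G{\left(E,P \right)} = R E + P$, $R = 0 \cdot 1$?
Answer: $\sqrt{4958} \approx 70.413$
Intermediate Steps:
$R = 0$
$G{\left(E,P \right)} = P$ ($G{\left(E,P \right)} = 0 E + P = 0 + P = P$)
$y{\left(N \right)} = 2 + 2 N \left(-4 + N\right)$ ($y{\left(N \right)} = 2 + \left(N + N\right) \left(N - 4\right) = 2 + 2 N \left(-4 + N\right)$)
$\sqrt{y{\left(-6 \right)} + 4836} = \sqrt{\left(2 - -48 + 2 \left(-6\right)^{2}\right) + 4836} = \sqrt{\left(2 + 48 + 2 \cdot 36\right) + 4836} = \sqrt{\left(2 + 48 + 72\right) + 4836} = \sqrt{122 + 4836} = \sqrt{4958}$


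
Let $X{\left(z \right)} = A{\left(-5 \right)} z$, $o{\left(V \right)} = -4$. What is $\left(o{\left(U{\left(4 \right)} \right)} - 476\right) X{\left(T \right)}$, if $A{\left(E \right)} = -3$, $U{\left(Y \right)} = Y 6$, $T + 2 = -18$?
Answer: $-28800$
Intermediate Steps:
$T = -20$ ($T = -2 - 18 = -20$)
$U{\left(Y \right)} = 6 Y$
$X{\left(z \right)} = - 3 z$
$\left(o{\left(U{\left(4 \right)} \right)} - 476\right) X{\left(T \right)} = \left(-4 - 476\right) \left(\left(-3\right) \left(-20\right)\right) = \left(-480\right) 60 = -28800$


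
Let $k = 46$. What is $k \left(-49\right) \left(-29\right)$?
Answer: $65366$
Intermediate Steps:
$k \left(-49\right) \left(-29\right) = 46 \left(-49\right) \left(-29\right) = \left(-2254\right) \left(-29\right) = 65366$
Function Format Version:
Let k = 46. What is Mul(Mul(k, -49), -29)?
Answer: 65366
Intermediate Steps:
Mul(Mul(k, -49), -29) = Mul(Mul(46, -49), -29) = Mul(-2254, -29) = 65366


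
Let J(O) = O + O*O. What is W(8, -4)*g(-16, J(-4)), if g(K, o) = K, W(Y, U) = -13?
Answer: 208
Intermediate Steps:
J(O) = O + O**2
W(8, -4)*g(-16, J(-4)) = -13*(-16) = 208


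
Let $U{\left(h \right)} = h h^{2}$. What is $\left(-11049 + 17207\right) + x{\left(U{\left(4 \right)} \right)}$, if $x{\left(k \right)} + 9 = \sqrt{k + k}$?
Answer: $6149 + 8 \sqrt{2} \approx 6160.3$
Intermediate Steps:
$U{\left(h \right)} = h^{3}$
$x{\left(k \right)} = -9 + \sqrt{2} \sqrt{k}$ ($x{\left(k \right)} = -9 + \sqrt{k + k} = -9 + \sqrt{2 k} = -9 + \sqrt{2} \sqrt{k}$)
$\left(-11049 + 17207\right) + x{\left(U{\left(4 \right)} \right)} = \left(-11049 + 17207\right) - \left(9 - \sqrt{2} \sqrt{4^{3}}\right) = 6158 - \left(9 - \sqrt{2} \sqrt{64}\right) = 6158 - \left(9 - \sqrt{2} \cdot 8\right) = 6158 - \left(9 - 8 \sqrt{2}\right) = 6149 + 8 \sqrt{2}$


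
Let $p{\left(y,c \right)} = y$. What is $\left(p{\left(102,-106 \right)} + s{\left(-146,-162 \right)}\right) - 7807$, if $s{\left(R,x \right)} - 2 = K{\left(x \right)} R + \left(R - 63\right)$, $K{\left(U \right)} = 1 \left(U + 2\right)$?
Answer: $15448$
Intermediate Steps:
$K{\left(U \right)} = 2 + U$ ($K{\left(U \right)} = 1 \left(2 + U\right) = 2 + U$)
$s{\left(R,x \right)} = -61 + R + R \left(2 + x\right)$ ($s{\left(R,x \right)} = 2 + \left(\left(2 + x\right) R + \left(R - 63\right)\right) = 2 + \left(R \left(2 + x\right) + \left(-63 + R\right)\right) = 2 + \left(-63 + R + R \left(2 + x\right)\right) = -61 + R + R \left(2 + x\right)$)
$\left(p{\left(102,-106 \right)} + s{\left(-146,-162 \right)}\right) - 7807 = \left(102 - \left(207 + 146 \left(2 - 162\right)\right)\right) - 7807 = \left(102 - -23153\right) - 7807 = \left(102 + 23153\right) - 7807 = 23255 - 7807 = 15448$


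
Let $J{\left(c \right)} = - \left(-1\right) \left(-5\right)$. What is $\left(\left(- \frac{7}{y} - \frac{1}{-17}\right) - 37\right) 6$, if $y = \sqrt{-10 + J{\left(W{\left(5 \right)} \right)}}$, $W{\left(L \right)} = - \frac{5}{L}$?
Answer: $- \frac{3768}{17} + \frac{14 i \sqrt{15}}{5} \approx -221.65 + 10.844 i$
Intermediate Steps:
$J{\left(c \right)} = -5$ ($J{\left(c \right)} = \left(-1\right) 5 = -5$)
$y = i \sqrt{15}$ ($y = \sqrt{-10 - 5} = \sqrt{-15} = i \sqrt{15} \approx 3.873 i$)
$\left(\left(- \frac{7}{y} - \frac{1}{-17}\right) - 37\right) 6 = \left(\left(- \frac{7}{i \sqrt{15}} - \frac{1}{-17}\right) - 37\right) 6 = \left(\left(- 7 \left(- \frac{i \sqrt{15}}{15}\right) - - \frac{1}{17}\right) - 37\right) 6 = \left(\left(\frac{7 i \sqrt{15}}{15} + \frac{1}{17}\right) - 37\right) 6 = \left(\left(\frac{1}{17} + \frac{7 i \sqrt{15}}{15}\right) - 37\right) 6 = \left(- \frac{628}{17} + \frac{7 i \sqrt{15}}{15}\right) 6 = - \frac{3768}{17} + \frac{14 i \sqrt{15}}{5}$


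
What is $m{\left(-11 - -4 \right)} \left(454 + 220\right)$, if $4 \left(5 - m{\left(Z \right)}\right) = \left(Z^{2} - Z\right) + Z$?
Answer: $- \frac{9773}{2} \approx -4886.5$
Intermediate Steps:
$m{\left(Z \right)} = 5 - \frac{Z^{2}}{4}$ ($m{\left(Z \right)} = 5 - \frac{\left(Z^{2} - Z\right) + Z}{4} = 5 - \frac{Z^{2}}{4}$)
$m{\left(-11 - -4 \right)} \left(454 + 220\right) = \left(5 - \frac{\left(-11 - -4\right)^{2}}{4}\right) \left(454 + 220\right) = \left(5 - \frac{\left(-11 + 4\right)^{2}}{4}\right) 674 = \left(5 - \frac{\left(-7\right)^{2}}{4}\right) 674 = \left(5 - \frac{49}{4}\right) 674 = \left(- \frac{29}{4}\right) 674 = - \frac{9773}{2}$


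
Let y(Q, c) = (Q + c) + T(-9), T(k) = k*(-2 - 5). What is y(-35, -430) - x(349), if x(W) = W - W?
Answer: -402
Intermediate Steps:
T(k) = -7*k (T(k) = k*(-7) = -7*k)
y(Q, c) = 63 + Q + c (y(Q, c) = (Q + c) - 7*(-9) = (Q + c) + 63 = 63 + Q + c)
x(W) = 0
y(-35, -430) - x(349) = (63 - 35 - 430) - 1*0 = -402 + 0 = -402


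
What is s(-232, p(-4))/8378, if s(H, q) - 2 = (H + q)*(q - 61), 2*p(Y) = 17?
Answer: 46943/33512 ≈ 1.4008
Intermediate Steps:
p(Y) = 17/2 (p(Y) = (½)*17 = 17/2)
s(H, q) = 2 + (-61 + q)*(H + q) (s(H, q) = 2 + (H + q)*(q - 61) = 2 + (H + q)*(-61 + q) = 2 + (-61 + q)*(H + q))
s(-232, p(-4))/8378 = (2 + (17/2)² - 61*(-232) - 61*17/2 - 232*17/2)/8378 = (2 + 289/4 + 14152 - 1037/2 - 1972)*(1/8378) = (46943/4)*(1/8378) = 46943/33512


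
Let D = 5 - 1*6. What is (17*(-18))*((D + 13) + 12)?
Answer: -7344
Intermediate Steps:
D = -1 (D = 5 - 6 = -1)
(17*(-18))*((D + 13) + 12) = (17*(-18))*((-1 + 13) + 12) = -306*(12 + 12) = -306*24 = -7344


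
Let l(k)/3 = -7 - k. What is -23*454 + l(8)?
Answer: -10487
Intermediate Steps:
l(k) = -21 - 3*k (l(k) = 3*(-7 - k) = -21 - 3*k)
-23*454 + l(8) = -23*454 + (-21 - 3*8) = -10442 + (-21 - 24) = -10442 - 45 = -10487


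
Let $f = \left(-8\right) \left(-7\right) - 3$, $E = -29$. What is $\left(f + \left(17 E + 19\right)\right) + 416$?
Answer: $-5$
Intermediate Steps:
$f = 53$ ($f = 56 - 3 = 53$)
$\left(f + \left(17 E + 19\right)\right) + 416 = \left(53 + \left(17 \left(-29\right) + 19\right)\right) + 416 = \left(53 + \left(-493 + 19\right)\right) + 416 = \left(53 - 474\right) + 416 = -421 + 416 = -5$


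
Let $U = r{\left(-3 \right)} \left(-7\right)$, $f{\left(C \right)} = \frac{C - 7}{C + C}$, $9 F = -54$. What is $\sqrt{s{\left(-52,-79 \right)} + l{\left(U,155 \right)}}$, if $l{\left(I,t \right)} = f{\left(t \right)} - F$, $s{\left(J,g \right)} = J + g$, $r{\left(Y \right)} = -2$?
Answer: $\frac{i \sqrt{2991655}}{155} \approx 11.159 i$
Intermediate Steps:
$F = -6$ ($F = \frac{1}{9} \left(-54\right) = -6$)
$f{\left(C \right)} = \frac{-7 + C}{2 C}$
$U = 14$ ($U = \left(-2\right) \left(-7\right) = 14$)
$l{\left(I,t \right)} = 6 + \frac{-7 + t}{2 t}$ ($l{\left(I,t \right)} = \frac{-7 + t}{2 t} - -6 = \frac{-7 + t}{2 t} + 6 = 6 + \frac{-7 + t}{2 t}$)
$\sqrt{s{\left(-52,-79 \right)} + l{\left(U,155 \right)}} = \sqrt{\left(-52 - 79\right) + \frac{-7 + 13 \cdot 155}{2 \cdot 155}} = \sqrt{-131 + \frac{1}{2} \cdot \frac{1}{155} \left(-7 + 2015\right)} = \sqrt{-131 + \frac{1}{2} \cdot \frac{1}{155} \cdot 2008} = \sqrt{-131 + \frac{1004}{155}} = \sqrt{- \frac{19301}{155}} = \frac{i \sqrt{2991655}}{155}$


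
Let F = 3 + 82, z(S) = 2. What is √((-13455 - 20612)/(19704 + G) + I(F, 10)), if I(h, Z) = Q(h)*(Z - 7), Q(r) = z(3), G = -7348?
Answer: √123773141/6178 ≈ 1.8008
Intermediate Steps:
Q(r) = 2
F = 85
I(h, Z) = -14 + 2*Z (I(h, Z) = 2*(Z - 7) = 2*(-7 + Z) = -14 + 2*Z)
√((-13455 - 20612)/(19704 + G) + I(F, 10)) = √((-13455 - 20612)/(19704 - 7348) + (-14 + 2*10)) = √(-34067/12356 + (-14 + 20)) = √(-34067*1/12356 + 6) = √(-34067/12356 + 6) = √(40069/12356) = √123773141/6178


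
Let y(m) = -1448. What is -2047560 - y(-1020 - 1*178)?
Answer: -2046112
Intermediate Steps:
-2047560 - y(-1020 - 1*178) = -2047560 - 1*(-1448) = -2047560 + 1448 = -2046112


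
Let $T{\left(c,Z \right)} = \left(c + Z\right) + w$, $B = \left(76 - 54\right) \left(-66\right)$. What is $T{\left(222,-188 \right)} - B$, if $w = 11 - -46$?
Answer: $1543$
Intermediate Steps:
$B = -1452$ ($B = 22 \left(-66\right) = -1452$)
$w = 57$ ($w = 11 + 46 = 57$)
$T{\left(c,Z \right)} = 57 + Z + c$ ($T{\left(c,Z \right)} = \left(c + Z\right) + 57 = \left(Z + c\right) + 57 = 57 + Z + c$)
$T{\left(222,-188 \right)} - B = \left(57 - 188 + 222\right) - -1452 = 91 + 1452 = 1543$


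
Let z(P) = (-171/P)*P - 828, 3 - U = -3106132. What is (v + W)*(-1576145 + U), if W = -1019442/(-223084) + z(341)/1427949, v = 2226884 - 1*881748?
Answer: 4680299567493976195/2274141 ≈ 2.0581e+12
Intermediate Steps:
U = 3106135 (U = 3 - 1*(-3106132) = 3 + 3106132 = 3106135)
z(P) = -999 (z(P) = -171 - 828 = -999)
v = 1345136 (v = 2226884 - 881748 = 1345136)
W = 20781409/4548282 (W = -1019442/(-223084) - 999/1427949 = -1019442*(-1/223084) - 999*1/1427949 = 393/86 - 37/52887 = 20781409/4548282 ≈ 4.5691)
(v + W)*(-1576145 + U) = (1345136 + 20781409/4548282)*(-1576145 + 3106135) = (6118078637761/4548282)*1529990 = 4680299567493976195/2274141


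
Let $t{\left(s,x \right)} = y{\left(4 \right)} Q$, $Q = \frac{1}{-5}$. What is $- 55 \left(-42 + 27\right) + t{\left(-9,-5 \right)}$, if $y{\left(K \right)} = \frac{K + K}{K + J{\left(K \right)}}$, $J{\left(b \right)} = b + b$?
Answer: $\frac{12373}{15} \approx 824.87$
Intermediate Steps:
$J{\left(b \right)} = 2 b$
$y{\left(K \right)} = \frac{2}{3}$ ($y{\left(K \right)} = \frac{K + K}{K + 2 K} = \frac{2 K}{3 K} = 2 K \frac{1}{3 K} = \frac{2}{3}$)
$Q = - \frac{1}{5} \approx -0.2$
$t{\left(s,x \right)} = - \frac{2}{15}$ ($t{\left(s,x \right)} = \frac{2}{3} \left(- \frac{1}{5}\right) = - \frac{2}{15}$)
$- 55 \left(-42 + 27\right) + t{\left(-9,-5 \right)} = - 55 \left(-42 + 27\right) - \frac{2}{15} = \left(-55\right) \left(-15\right) - \frac{2}{15} = 825 - \frac{2}{15} = \frac{12373}{15}$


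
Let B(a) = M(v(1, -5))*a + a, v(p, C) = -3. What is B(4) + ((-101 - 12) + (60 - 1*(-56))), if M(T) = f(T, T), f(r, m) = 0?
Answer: 7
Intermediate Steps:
M(T) = 0
B(a) = a (B(a) = 0*a + a = 0 + a = a)
B(4) + ((-101 - 12) + (60 - 1*(-56))) = 4 + ((-101 - 12) + (60 - 1*(-56))) = 4 + (-113 + (60 + 56)) = 4 + (-113 + 116) = 4 + 3 = 7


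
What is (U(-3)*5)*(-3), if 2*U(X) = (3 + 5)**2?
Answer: -480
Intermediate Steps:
U(X) = 32 (U(X) = (3 + 5)**2/2 = (1/2)*8**2 = (1/2)*64 = 32)
(U(-3)*5)*(-3) = (32*5)*(-3) = 160*(-3) = -480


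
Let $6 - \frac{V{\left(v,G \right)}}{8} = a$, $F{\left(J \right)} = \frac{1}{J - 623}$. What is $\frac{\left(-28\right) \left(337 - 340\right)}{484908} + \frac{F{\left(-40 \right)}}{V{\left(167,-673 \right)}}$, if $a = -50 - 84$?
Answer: $\frac{303383}{1765065120} \approx 0.00017188$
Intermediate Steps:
$a = -134$
$F{\left(J \right)} = \frac{1}{-623 + J}$
$V{\left(v,G \right)} = 1120$ ($V{\left(v,G \right)} = 48 - -1072 = 48 + 1072 = 1120$)
$\frac{\left(-28\right) \left(337 - 340\right)}{484908} + \frac{F{\left(-40 \right)}}{V{\left(167,-673 \right)}} = \frac{\left(-28\right) \left(337 - 340\right)}{484908} + \frac{1}{\left(-623 - 40\right) 1120} = \left(-28\right) \left(-3\right) \frac{1}{484908} + \frac{1}{-663} \cdot \frac{1}{1120} = 84 \cdot \frac{1}{484908} - \frac{1}{742560} = \frac{7}{40409} - \frac{1}{742560} = \frac{303383}{1765065120}$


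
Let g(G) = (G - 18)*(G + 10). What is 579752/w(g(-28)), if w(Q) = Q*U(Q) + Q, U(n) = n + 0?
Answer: 144938/171603 ≈ 0.84461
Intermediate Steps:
U(n) = n
g(G) = (-18 + G)*(10 + G)
w(Q) = Q + Q² (w(Q) = Q*Q + Q = Q² + Q = Q + Q²)
579752/w(g(-28)) = 579752/(((-180 + (-28)² - 8*(-28))*(1 + (-180 + (-28)² - 8*(-28))))) = 579752/(((-180 + 784 + 224)*(1 + (-180 + 784 + 224)))) = 579752/((828*(1 + 828))) = 579752/((828*829)) = 579752/686412 = 579752*(1/686412) = 144938/171603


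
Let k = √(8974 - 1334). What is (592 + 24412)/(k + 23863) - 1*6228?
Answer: -3545845312960/569435129 - 50008*√1910/569435129 ≈ -6227.0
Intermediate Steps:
k = 2*√1910 (k = √7640 = 2*√1910 ≈ 87.407)
(592 + 24412)/(k + 23863) - 1*6228 = (592 + 24412)/(2*√1910 + 23863) - 1*6228 = 25004/(23863 + 2*√1910) - 6228 = -6228 + 25004/(23863 + 2*√1910)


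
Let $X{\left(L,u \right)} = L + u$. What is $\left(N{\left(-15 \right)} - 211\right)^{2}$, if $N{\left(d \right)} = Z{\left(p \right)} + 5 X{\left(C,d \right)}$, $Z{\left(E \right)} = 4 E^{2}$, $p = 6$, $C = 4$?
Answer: $14884$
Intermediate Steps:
$N{\left(d \right)} = 164 + 5 d$ ($N{\left(d \right)} = 4 \cdot 6^{2} + 5 \left(4 + d\right) = 4 \cdot 36 + \left(20 + 5 d\right) = 144 + \left(20 + 5 d\right) = 164 + 5 d$)
$\left(N{\left(-15 \right)} - 211\right)^{2} = \left(\left(164 + 5 \left(-15\right)\right) - 211\right)^{2} = \left(\left(164 - 75\right) - 211\right)^{2} = \left(89 - 211\right)^{2} = \left(-122\right)^{2} = 14884$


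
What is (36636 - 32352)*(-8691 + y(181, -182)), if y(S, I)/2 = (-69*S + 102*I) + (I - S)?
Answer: -306404532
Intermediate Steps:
y(S, I) = -140*S + 206*I (y(S, I) = 2*((-69*S + 102*I) + (I - S)) = 2*(-70*S + 103*I) = -140*S + 206*I)
(36636 - 32352)*(-8691 + y(181, -182)) = (36636 - 32352)*(-8691 + (-140*181 + 206*(-182))) = 4284*(-8691 + (-25340 - 37492)) = 4284*(-8691 - 62832) = 4284*(-71523) = -306404532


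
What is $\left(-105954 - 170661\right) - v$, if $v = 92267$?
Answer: $-368882$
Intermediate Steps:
$\left(-105954 - 170661\right) - v = \left(-105954 - 170661\right) - 92267 = -276615 - 92267 = -368882$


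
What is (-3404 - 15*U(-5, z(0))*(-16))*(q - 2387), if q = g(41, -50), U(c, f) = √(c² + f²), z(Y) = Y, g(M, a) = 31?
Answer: 5192624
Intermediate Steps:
q = 31
(-3404 - 15*U(-5, z(0))*(-16))*(q - 2387) = (-3404 - 15*√((-5)² + 0²)*(-16))*(31 - 2387) = (-3404 - 15*√(25 + 0)*(-16))*(-2356) = (-3404 - 15*√25*(-16))*(-2356) = (-3404 - 15*5*(-16))*(-2356) = (-3404 - 75*(-16))*(-2356) = (-3404 + 1200)*(-2356) = -2204*(-2356) = 5192624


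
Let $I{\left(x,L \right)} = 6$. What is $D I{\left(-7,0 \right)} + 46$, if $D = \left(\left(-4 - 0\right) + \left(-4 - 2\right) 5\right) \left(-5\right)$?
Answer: $1066$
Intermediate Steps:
$D = 170$ ($D = \left(\left(-4 + 0\right) - 30\right) \left(-5\right) = \left(-4 - 30\right) \left(-5\right) = \left(-34\right) \left(-5\right) = 170$)
$D I{\left(-7,0 \right)} + 46 = 170 \cdot 6 + 46 = 1020 + 46 = 1066$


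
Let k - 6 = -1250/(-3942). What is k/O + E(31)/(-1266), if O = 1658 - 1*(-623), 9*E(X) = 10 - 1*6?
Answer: 2294135/948624561 ≈ 0.0024184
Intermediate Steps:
E(X) = 4/9 (E(X) = (10 - 1*6)/9 = (10 - 6)/9 = (⅑)*4 = 4/9)
k = 12451/1971 (k = 6 - 1250/(-3942) = 6 - 1250*(-1/3942) = 6 + 625/1971 = 12451/1971 ≈ 6.3171)
O = 2281 (O = 1658 + 623 = 2281)
k/O + E(31)/(-1266) = (12451/1971)/2281 + (4/9)/(-1266) = (12451/1971)*(1/2281) + (4/9)*(-1/1266) = 12451/4495851 - 2/5697 = 2294135/948624561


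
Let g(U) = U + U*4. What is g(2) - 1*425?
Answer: -415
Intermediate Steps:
g(U) = 5*U (g(U) = U + 4*U = 5*U)
g(2) - 1*425 = 5*2 - 1*425 = 10 - 425 = -415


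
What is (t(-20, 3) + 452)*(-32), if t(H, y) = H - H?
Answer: -14464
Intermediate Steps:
t(H, y) = 0
(t(-20, 3) + 452)*(-32) = (0 + 452)*(-32) = 452*(-32) = -14464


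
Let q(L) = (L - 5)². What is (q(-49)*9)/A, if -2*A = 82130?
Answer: -26244/41065 ≈ -0.63908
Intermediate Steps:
q(L) = (-5 + L)²
A = -41065 (A = -½*82130 = -41065)
(q(-49)*9)/A = ((-5 - 49)²*9)/(-41065) = ((-54)²*9)*(-1/41065) = (2916*9)*(-1/41065) = 26244*(-1/41065) = -26244/41065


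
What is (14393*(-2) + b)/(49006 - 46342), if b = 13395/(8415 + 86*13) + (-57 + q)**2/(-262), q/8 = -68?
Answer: -75337057399/6653728944 ≈ -11.323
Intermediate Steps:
q = -544 (q = 8*(-68) = -544)
b = -3439819643/2497646 (b = 13395/(8415 + 86*13) + (-57 - 544)**2/(-262) = 13395/(8415 + 1118) + (-601)**2*(-1/262) = 13395/9533 + 361201*(-1/262) = 13395*(1/9533) - 361201/262 = 13395/9533 - 361201/262 = -3439819643/2497646 ≈ -1377.2)
(14393*(-2) + b)/(49006 - 46342) = (14393*(-2) - 3439819643/2497646)/(49006 - 46342) = (-28786 - 3439819643/2497646)/2664 = -75337057399/2497646*1/2664 = -75337057399/6653728944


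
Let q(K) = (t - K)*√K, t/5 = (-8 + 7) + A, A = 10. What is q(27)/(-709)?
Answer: -54*√3/709 ≈ -0.13192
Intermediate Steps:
t = 45 (t = 5*((-8 + 7) + 10) = 5*(-1 + 10) = 5*9 = 45)
q(K) = √K*(45 - K) (q(K) = (45 - K)*√K = √K*(45 - K))
q(27)/(-709) = (√27*(45 - 1*27))/(-709) = ((3*√3)*(45 - 27))*(-1/709) = ((3*√3)*18)*(-1/709) = (54*√3)*(-1/709) = -54*√3/709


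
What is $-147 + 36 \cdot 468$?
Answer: $16701$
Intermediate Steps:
$-147 + 36 \cdot 468 = -147 + 16848 = 16701$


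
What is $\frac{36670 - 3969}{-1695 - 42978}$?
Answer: $- \frac{32701}{44673} \approx -0.73201$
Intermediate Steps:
$\frac{36670 - 3969}{-1695 - 42978} = \frac{32701}{-44673} = 32701 \left(- \frac{1}{44673}\right) = - \frac{32701}{44673}$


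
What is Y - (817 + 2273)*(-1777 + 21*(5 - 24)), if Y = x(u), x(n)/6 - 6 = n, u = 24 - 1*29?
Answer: 6723846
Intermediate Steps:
u = -5 (u = 24 - 29 = -5)
x(n) = 36 + 6*n
Y = 6 (Y = 36 + 6*(-5) = 36 - 30 = 6)
Y - (817 + 2273)*(-1777 + 21*(5 - 24)) = 6 - (817 + 2273)*(-1777 + 21*(5 - 24)) = 6 - 3090*(-1777 + 21*(-19)) = 6 - 3090*(-1777 - 399) = 6 - 3090*(-2176) = 6 - 1*(-6723840) = 6 + 6723840 = 6723846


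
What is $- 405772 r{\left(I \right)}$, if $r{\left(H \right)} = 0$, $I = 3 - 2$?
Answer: $0$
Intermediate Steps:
$I = 1$
$- 405772 r{\left(I \right)} = \left(-405772\right) 0 = 0$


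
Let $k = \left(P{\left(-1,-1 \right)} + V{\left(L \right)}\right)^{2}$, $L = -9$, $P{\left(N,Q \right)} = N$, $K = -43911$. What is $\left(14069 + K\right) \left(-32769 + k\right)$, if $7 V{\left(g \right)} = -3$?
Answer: $\frac{47913748202}{49} \approx 9.7783 \cdot 10^{8}$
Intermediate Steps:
$V{\left(g \right)} = - \frac{3}{7}$ ($V{\left(g \right)} = \frac{1}{7} \left(-3\right) = - \frac{3}{7}$)
$k = \frac{100}{49}$ ($k = \left(-1 - \frac{3}{7}\right)^{2} = \left(- \frac{10}{7}\right)^{2} = \frac{100}{49} \approx 2.0408$)
$\left(14069 + K\right) \left(-32769 + k\right) = \left(14069 - 43911\right) \left(-32769 + \frac{100}{49}\right) = \left(-29842\right) \left(- \frac{1605581}{49}\right) = \frac{47913748202}{49}$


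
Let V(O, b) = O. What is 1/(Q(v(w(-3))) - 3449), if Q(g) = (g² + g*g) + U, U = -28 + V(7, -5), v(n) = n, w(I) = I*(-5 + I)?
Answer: -1/2318 ≈ -0.00043141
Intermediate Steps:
U = -21 (U = -28 + 7 = -21)
Q(g) = -21 + 2*g² (Q(g) = (g² + g*g) - 21 = (g² + g²) - 21 = 2*g² - 21 = -21 + 2*g²)
1/(Q(v(w(-3))) - 3449) = 1/((-21 + 2*(-3*(-5 - 3))²) - 3449) = 1/((-21 + 2*(-3*(-8))²) - 3449) = 1/((-21 + 2*24²) - 3449) = 1/((-21 + 2*576) - 3449) = 1/((-21 + 1152) - 3449) = 1/(1131 - 3449) = 1/(-2318) = -1/2318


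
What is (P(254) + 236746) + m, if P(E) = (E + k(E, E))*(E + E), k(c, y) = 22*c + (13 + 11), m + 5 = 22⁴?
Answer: 3450925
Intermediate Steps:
m = 234251 (m = -5 + 22⁴ = -5 + 234256 = 234251)
k(c, y) = 24 + 22*c (k(c, y) = 22*c + 24 = 24 + 22*c)
P(E) = 2*E*(24 + 23*E) (P(E) = (E + (24 + 22*E))*(E + E) = (24 + 23*E)*(2*E) = 2*E*(24 + 23*E))
(P(254) + 236746) + m = (2*254*(24 + 23*254) + 236746) + 234251 = (2*254*(24 + 5842) + 236746) + 234251 = (2*254*5866 + 236746) + 234251 = (2979928 + 236746) + 234251 = 3216674 + 234251 = 3450925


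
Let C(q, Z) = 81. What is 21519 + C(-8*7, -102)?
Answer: 21600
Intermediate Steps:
21519 + C(-8*7, -102) = 21519 + 81 = 21600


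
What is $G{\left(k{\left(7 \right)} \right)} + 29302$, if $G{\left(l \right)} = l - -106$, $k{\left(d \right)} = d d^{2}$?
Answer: $29751$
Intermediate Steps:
$k{\left(d \right)} = d^{3}$
$G{\left(l \right)} = 106 + l$ ($G{\left(l \right)} = l + 106 = 106 + l$)
$G{\left(k{\left(7 \right)} \right)} + 29302 = \left(106 + 7^{3}\right) + 29302 = \left(106 + 343\right) + 29302 = 449 + 29302 = 29751$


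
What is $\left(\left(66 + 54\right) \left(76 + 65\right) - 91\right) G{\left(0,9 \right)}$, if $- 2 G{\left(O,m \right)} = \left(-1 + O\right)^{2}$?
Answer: $- \frac{16829}{2} \approx -8414.5$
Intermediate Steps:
$G{\left(O,m \right)} = - \frac{\left(-1 + O\right)^{2}}{2}$
$\left(\left(66 + 54\right) \left(76 + 65\right) - 91\right) G{\left(0,9 \right)} = \left(\left(66 + 54\right) \left(76 + 65\right) - 91\right) \left(- \frac{\left(-1 + 0\right)^{2}}{2}\right) = \left(120 \cdot 141 - 91\right) \left(- \frac{\left(-1\right)^{2}}{2}\right) = \left(16920 - 91\right) \left(\left(- \frac{1}{2}\right) 1\right) = 16829 \left(- \frac{1}{2}\right) = - \frac{16829}{2}$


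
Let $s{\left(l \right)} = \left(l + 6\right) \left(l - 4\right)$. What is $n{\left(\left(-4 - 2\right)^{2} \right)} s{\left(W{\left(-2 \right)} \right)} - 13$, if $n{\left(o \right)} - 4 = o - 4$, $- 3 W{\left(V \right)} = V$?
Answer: $-813$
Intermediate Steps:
$W{\left(V \right)} = - \frac{V}{3}$
$n{\left(o \right)} = o$ ($n{\left(o \right)} = 4 + \left(o - 4\right) = 4 + \left(-4 + o\right) = o$)
$s{\left(l \right)} = \left(-4 + l\right) \left(6 + l\right)$ ($s{\left(l \right)} = \left(6 + l\right) \left(-4 + l\right) = \left(-4 + l\right) \left(6 + l\right)$)
$n{\left(\left(-4 - 2\right)^{2} \right)} s{\left(W{\left(-2 \right)} \right)} - 13 = \left(-4 - 2\right)^{2} \left(-24 + \left(\left(- \frac{1}{3}\right) \left(-2\right)\right)^{2} + 2 \left(\left(- \frac{1}{3}\right) \left(-2\right)\right)\right) - 13 = \left(-6\right)^{2} \left(-24 + \left(\frac{2}{3}\right)^{2} + 2 \cdot \frac{2}{3}\right) - 13 = 36 \left(-24 + \frac{4}{9} + \frac{4}{3}\right) - 13 = 36 \left(- \frac{200}{9}\right) - 13 = -800 - 13 = -813$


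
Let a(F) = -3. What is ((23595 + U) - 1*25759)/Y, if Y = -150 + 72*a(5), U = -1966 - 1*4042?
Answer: 1362/61 ≈ 22.328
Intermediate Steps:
U = -6008 (U = -1966 - 4042 = -6008)
Y = -366 (Y = -150 + 72*(-3) = -150 - 216 = -366)
((23595 + U) - 1*25759)/Y = ((23595 - 6008) - 1*25759)/(-366) = (17587 - 25759)*(-1/366) = -8172*(-1/366) = 1362/61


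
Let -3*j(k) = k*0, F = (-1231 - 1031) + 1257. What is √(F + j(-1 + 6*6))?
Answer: I*√1005 ≈ 31.702*I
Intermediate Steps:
F = -1005 (F = -2262 + 1257 = -1005)
j(k) = 0 (j(k) = -k*0/3 = -⅓*0 = 0)
√(F + j(-1 + 6*6)) = √(-1005 + 0) = √(-1005) = I*√1005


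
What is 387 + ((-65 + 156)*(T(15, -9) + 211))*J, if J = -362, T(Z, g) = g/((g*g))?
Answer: -62520433/9 ≈ -6.9467e+6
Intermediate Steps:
T(Z, g) = 1/g (T(Z, g) = g/(g²) = g/g² = 1/g)
387 + ((-65 + 156)*(T(15, -9) + 211))*J = 387 + ((-65 + 156)*(1/(-9) + 211))*(-362) = 387 + (91*(-⅑ + 211))*(-362) = 387 + (91*(1898/9))*(-362) = 387 + (172718/9)*(-362) = 387 - 62523916/9 = -62520433/9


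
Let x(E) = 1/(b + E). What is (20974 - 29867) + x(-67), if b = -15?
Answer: -729227/82 ≈ -8893.0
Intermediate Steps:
x(E) = 1/(-15 + E)
(20974 - 29867) + x(-67) = (20974 - 29867) + 1/(-15 - 67) = -8893 + 1/(-82) = -8893 - 1/82 = -729227/82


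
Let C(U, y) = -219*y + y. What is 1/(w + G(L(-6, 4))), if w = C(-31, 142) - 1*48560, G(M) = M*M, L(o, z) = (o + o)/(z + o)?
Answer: -1/79480 ≈ -1.2582e-5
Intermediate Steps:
C(U, y) = -218*y
L(o, z) = 2*o/(o + z) (L(o, z) = (2*o)/(o + z) = 2*o/(o + z))
G(M) = M**2
w = -79516 (w = -218*142 - 1*48560 = -30956 - 48560 = -79516)
1/(w + G(L(-6, 4))) = 1/(-79516 + (2*(-6)/(-6 + 4))**2) = 1/(-79516 + (2*(-6)/(-2))**2) = 1/(-79516 + (2*(-6)*(-1/2))**2) = 1/(-79516 + 6**2) = 1/(-79516 + 36) = 1/(-79480) = -1/79480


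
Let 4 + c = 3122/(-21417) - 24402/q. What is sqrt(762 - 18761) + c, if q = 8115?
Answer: -414382828/57932985 + I*sqrt(17999) ≈ -7.1528 + 134.16*I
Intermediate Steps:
c = -414382828/57932985 (c = -4 + (3122/(-21417) - 24402/8115) = -4 + (3122*(-1/21417) - 24402*1/8115) = -4 + (-3122/21417 - 8134/2705) = -4 - 182650888/57932985 = -414382828/57932985 ≈ -7.1528)
sqrt(762 - 18761) + c = sqrt(762 - 18761) - 414382828/57932985 = sqrt(-17999) - 414382828/57932985 = I*sqrt(17999) - 414382828/57932985 = -414382828/57932985 + I*sqrt(17999)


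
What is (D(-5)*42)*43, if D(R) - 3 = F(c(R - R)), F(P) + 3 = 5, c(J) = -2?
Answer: 9030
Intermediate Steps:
F(P) = 2 (F(P) = -3 + 5 = 2)
D(R) = 5 (D(R) = 3 + 2 = 5)
(D(-5)*42)*43 = (5*42)*43 = 210*43 = 9030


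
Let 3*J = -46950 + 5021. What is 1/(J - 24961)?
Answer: -3/116812 ≈ -2.5682e-5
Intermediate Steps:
J = -41929/3 (J = (-46950 + 5021)/3 = (⅓)*(-41929) = -41929/3 ≈ -13976.)
1/(J - 24961) = 1/(-41929/3 - 24961) = 1/(-116812/3) = -3/116812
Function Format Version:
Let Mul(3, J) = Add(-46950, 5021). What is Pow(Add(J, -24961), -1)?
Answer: Rational(-3, 116812) ≈ -2.5682e-5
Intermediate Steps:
J = Rational(-41929, 3) (J = Mul(Rational(1, 3), Add(-46950, 5021)) = Mul(Rational(1, 3), -41929) = Rational(-41929, 3) ≈ -13976.)
Pow(Add(J, -24961), -1) = Pow(Add(Rational(-41929, 3), -24961), -1) = Pow(Rational(-116812, 3), -1) = Rational(-3, 116812)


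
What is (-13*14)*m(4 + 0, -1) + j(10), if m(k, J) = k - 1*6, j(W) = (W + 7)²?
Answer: 653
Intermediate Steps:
j(W) = (7 + W)²
m(k, J) = -6 + k (m(k, J) = k - 6 = -6 + k)
(-13*14)*m(4 + 0, -1) + j(10) = (-13*14)*(-6 + (4 + 0)) + (7 + 10)² = -182*(-6 + 4) + 17² = -182*(-2) + 289 = 364 + 289 = 653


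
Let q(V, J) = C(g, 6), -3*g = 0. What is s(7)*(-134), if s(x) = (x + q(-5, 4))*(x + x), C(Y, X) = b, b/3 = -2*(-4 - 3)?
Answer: -91924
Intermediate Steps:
g = 0 (g = -⅓*0 = 0)
b = 42 (b = 3*(-2*(-4 - 3)) = 3*(-2*(-7)) = 3*14 = 42)
C(Y, X) = 42
q(V, J) = 42
s(x) = 2*x*(42 + x) (s(x) = (x + 42)*(x + x) = (42 + x)*(2*x) = 2*x*(42 + x))
s(7)*(-134) = (2*7*(42 + 7))*(-134) = (2*7*49)*(-134) = 686*(-134) = -91924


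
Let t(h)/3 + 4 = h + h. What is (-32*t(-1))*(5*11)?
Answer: 31680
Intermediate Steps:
t(h) = -12 + 6*h (t(h) = -12 + 3*(h + h) = -12 + 3*(2*h) = -12 + 6*h)
(-32*t(-1))*(5*11) = (-32*(-12 + 6*(-1)))*(5*11) = -32*(-12 - 6)*55 = -32*(-18)*55 = 576*55 = 31680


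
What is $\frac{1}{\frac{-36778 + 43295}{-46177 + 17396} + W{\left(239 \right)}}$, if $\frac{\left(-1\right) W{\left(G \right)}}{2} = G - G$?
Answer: $- \frac{28781}{6517} \approx -4.4163$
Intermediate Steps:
$W{\left(G \right)} = 0$ ($W{\left(G \right)} = - 2 \left(G - G\right) = \left(-2\right) 0 = 0$)
$\frac{1}{\frac{-36778 + 43295}{-46177 + 17396} + W{\left(239 \right)}} = \frac{1}{\frac{-36778 + 43295}{-46177 + 17396} + 0} = \frac{1}{\frac{6517}{-28781} + 0} = \frac{1}{6517 \left(- \frac{1}{28781}\right) + 0} = \frac{1}{- \frac{6517}{28781} + 0} = \frac{1}{- \frac{6517}{28781}} = - \frac{28781}{6517}$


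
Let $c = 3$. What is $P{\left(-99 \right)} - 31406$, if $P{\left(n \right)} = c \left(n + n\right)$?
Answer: $-32000$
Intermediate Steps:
$P{\left(n \right)} = 6 n$ ($P{\left(n \right)} = 3 \left(n + n\right) = 3 \cdot 2 n = 6 n$)
$P{\left(-99 \right)} - 31406 = 6 \left(-99\right) - 31406 = -594 - 31406 = -32000$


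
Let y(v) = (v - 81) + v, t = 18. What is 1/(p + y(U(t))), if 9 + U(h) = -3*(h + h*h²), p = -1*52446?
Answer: -1/87645 ≈ -1.1410e-5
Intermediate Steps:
p = -52446
U(h) = -9 - 3*h - 3*h³ (U(h) = -9 - 3*(h + h*h²) = -9 - 3*(h + h³) = -9 + (-3*h - 3*h³) = -9 - 3*h - 3*h³)
y(v) = -81 + 2*v (y(v) = (-81 + v) + v = -81 + 2*v)
1/(p + y(U(t))) = 1/(-52446 + (-81 + 2*(-9 - 3*18 - 3*18³))) = 1/(-52446 + (-81 + 2*(-9 - 54 - 3*5832))) = 1/(-52446 + (-81 + 2*(-9 - 54 - 17496))) = 1/(-52446 + (-81 + 2*(-17559))) = 1/(-52446 + (-81 - 35118)) = 1/(-52446 - 35199) = 1/(-87645) = -1/87645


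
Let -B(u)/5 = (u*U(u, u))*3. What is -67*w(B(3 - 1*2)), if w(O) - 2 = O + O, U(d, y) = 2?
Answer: 3886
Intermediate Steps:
B(u) = -30*u (B(u) = -5*u*2*3 = -5*2*u*3 = -30*u)
w(O) = 2 + 2*O (w(O) = 2 + (O + O) = 2 + 2*O)
-67*w(B(3 - 1*2)) = -67*(2 + 2*(-30*(3 - 1*2))) = -67*(2 + 2*(-30*(3 - 2))) = -67*(2 + 2*(-30*1)) = -67*(2 + 2*(-30)) = -67*(2 - 60) = -67*(-58) = 3886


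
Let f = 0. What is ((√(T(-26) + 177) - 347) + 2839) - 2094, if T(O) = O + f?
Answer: 398 + √151 ≈ 410.29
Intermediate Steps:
T(O) = O (T(O) = O + 0 = O)
((√(T(-26) + 177) - 347) + 2839) - 2094 = ((√(-26 + 177) - 347) + 2839) - 2094 = ((√151 - 347) + 2839) - 2094 = ((-347 + √151) + 2839) - 2094 = (2492 + √151) - 2094 = 398 + √151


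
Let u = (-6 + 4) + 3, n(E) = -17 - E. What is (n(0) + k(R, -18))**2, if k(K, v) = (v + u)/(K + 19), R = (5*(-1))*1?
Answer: 65025/196 ≈ 331.76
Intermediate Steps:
u = 1 (u = -2 + 3 = 1)
R = -5 (R = -5*1 = -5)
k(K, v) = (1 + v)/(19 + K) (k(K, v) = (v + 1)/(K + 19) = (1 + v)/(19 + K))
(n(0) + k(R, -18))**2 = ((-17 - 1*0) + (1 - 18)/(19 - 5))**2 = ((-17 + 0) - 17/14)**2 = (-17 + (1/14)*(-17))**2 = (-17 - 17/14)**2 = (-255/14)**2 = 65025/196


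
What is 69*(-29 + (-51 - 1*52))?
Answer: -9108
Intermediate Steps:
69*(-29 + (-51 - 1*52)) = 69*(-29 + (-51 - 52)) = 69*(-29 - 103) = 69*(-132) = -9108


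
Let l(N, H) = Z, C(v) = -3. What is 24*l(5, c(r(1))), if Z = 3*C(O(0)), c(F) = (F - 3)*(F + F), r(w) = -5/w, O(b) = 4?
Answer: -216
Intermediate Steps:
c(F) = 2*F*(-3 + F) (c(F) = (-3 + F)*(2*F) = 2*F*(-3 + F))
Z = -9 (Z = 3*(-3) = -9)
l(N, H) = -9
24*l(5, c(r(1))) = 24*(-9) = -216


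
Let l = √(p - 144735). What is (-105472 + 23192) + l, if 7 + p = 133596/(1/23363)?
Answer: -82280 + √3121058606 ≈ -26414.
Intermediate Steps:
p = 3121203341 (p = -7 + 133596/(1/23363) = -7 + 133596*23363 = -7 + 3121203348 = 3121203341)
l = √3121058606 (l = √(3121203341 - 144735) = √3121058606 ≈ 55866.)
(-105472 + 23192) + l = (-105472 + 23192) + √3121058606 = -82280 + √3121058606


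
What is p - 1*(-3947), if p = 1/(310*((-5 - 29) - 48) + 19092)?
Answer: 24976615/6328 ≈ 3947.0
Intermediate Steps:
p = -1/6328 (p = 1/(310*(-34 - 48) + 19092) = 1/(310*(-82) + 19092) = 1/(-25420 + 19092) = 1/(-6328) = -1/6328 ≈ -0.00015803)
p - 1*(-3947) = -1/6328 - 1*(-3947) = -1/6328 + 3947 = 24976615/6328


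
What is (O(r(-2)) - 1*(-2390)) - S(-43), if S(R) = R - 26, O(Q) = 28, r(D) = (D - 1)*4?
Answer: 2487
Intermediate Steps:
r(D) = -4 + 4*D (r(D) = (-1 + D)*4 = -4 + 4*D)
S(R) = -26 + R
(O(r(-2)) - 1*(-2390)) - S(-43) = (28 - 1*(-2390)) - (-26 - 43) = (28 + 2390) - 1*(-69) = 2418 + 69 = 2487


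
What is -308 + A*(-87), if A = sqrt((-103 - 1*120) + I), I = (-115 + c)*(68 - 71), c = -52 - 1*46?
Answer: -308 - 348*sqrt(26) ≈ -2082.5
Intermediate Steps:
c = -98 (c = -52 - 46 = -98)
I = 639 (I = (-115 - 98)*(68 - 71) = -213*(-3) = 639)
A = 4*sqrt(26) (A = sqrt((-103 - 1*120) + 639) = sqrt((-103 - 120) + 639) = sqrt(-223 + 639) = sqrt(416) = 4*sqrt(26) ≈ 20.396)
-308 + A*(-87) = -308 + (4*sqrt(26))*(-87) = -308 - 348*sqrt(26)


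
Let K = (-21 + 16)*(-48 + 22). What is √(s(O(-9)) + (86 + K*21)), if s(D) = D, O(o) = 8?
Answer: 2*√706 ≈ 53.141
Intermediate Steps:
K = 130 (K = -5*(-26) = 130)
√(s(O(-9)) + (86 + K*21)) = √(8 + (86 + 130*21)) = √(8 + (86 + 2730)) = √(8 + 2816) = √2824 = 2*√706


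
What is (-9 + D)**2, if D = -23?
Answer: 1024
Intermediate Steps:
(-9 + D)**2 = (-9 - 23)**2 = (-32)**2 = 1024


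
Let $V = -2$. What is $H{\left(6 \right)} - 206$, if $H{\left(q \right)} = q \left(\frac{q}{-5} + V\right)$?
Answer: $- \frac{1126}{5} \approx -225.2$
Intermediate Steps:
$H{\left(q \right)} = q \left(-2 - \frac{q}{5}\right)$ ($H{\left(q \right)} = q \left(\frac{q}{-5} - 2\right) = q \left(q \left(- \frac{1}{5}\right) - 2\right) = q \left(- \frac{q}{5} - 2\right) = q \left(-2 - \frac{q}{5}\right)$)
$H{\left(6 \right)} - 206 = \left(- \frac{1}{5}\right) 6 \left(10 + 6\right) - 206 = \left(- \frac{1}{5}\right) 6 \cdot 16 - 206 = - \frac{96}{5} - 206 = - \frac{1126}{5}$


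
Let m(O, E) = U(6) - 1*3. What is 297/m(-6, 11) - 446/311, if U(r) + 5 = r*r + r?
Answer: 77203/10574 ≈ 7.3012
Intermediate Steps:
U(r) = -5 + r + r**2 (U(r) = -5 + (r*r + r) = -5 + (r**2 + r) = -5 + (r + r**2) = -5 + r + r**2)
m(O, E) = 34 (m(O, E) = (-5 + 6 + 6**2) - 1*3 = (-5 + 6 + 36) - 3 = 37 - 3 = 34)
297/m(-6, 11) - 446/311 = 297/34 - 446/311 = 77203/10574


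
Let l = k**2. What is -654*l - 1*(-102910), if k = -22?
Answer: -213626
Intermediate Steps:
l = 484 (l = (-22)**2 = 484)
-654*l - 1*(-102910) = -654*484 - 1*(-102910) = -316536 + 102910 = -213626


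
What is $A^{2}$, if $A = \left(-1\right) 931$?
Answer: $866761$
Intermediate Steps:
$A = -931$
$A^{2} = \left(-931\right)^{2} = 866761$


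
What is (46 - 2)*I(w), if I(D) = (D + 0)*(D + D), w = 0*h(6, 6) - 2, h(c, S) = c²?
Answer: 352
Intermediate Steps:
w = -2 (w = 0*6² - 2 = 0*36 - 2 = 0 - 2 = -2)
I(D) = 2*D² (I(D) = D*(2*D) = 2*D²)
(46 - 2)*I(w) = (46 - 2)*(2*(-2)²) = 44*(2*4) = 44*8 = 352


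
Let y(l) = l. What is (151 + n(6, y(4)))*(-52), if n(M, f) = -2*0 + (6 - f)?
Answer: -7956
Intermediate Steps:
n(M, f) = 6 - f (n(M, f) = 0 + (6 - f) = 6 - f)
(151 + n(6, y(4)))*(-52) = (151 + (6 - 1*4))*(-52) = (151 + (6 - 4))*(-52) = (151 + 2)*(-52) = 153*(-52) = -7956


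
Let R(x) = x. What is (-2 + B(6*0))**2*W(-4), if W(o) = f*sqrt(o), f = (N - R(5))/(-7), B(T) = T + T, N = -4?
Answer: 72*I/7 ≈ 10.286*I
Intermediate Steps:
B(T) = 2*T
f = 9/7 (f = (-4 - 1*5)/(-7) = (-4 - 5)*(-1/7) = -9*(-1/7) = 9/7 ≈ 1.2857)
W(o) = 9*sqrt(o)/7
(-2 + B(6*0))**2*W(-4) = (-2 + 2*(6*0))**2*(9*sqrt(-4)/7) = (-2 + 2*0)**2*(9*(2*I)/7) = (-2 + 0)**2*(18*I/7) = (-2)**2*(18*I/7) = 4*(18*I/7) = 72*I/7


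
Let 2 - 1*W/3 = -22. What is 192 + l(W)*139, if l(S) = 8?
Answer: 1304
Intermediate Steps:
W = 72 (W = 6 - 3*(-22) = 6 + 66 = 72)
192 + l(W)*139 = 192 + 8*139 = 192 + 1112 = 1304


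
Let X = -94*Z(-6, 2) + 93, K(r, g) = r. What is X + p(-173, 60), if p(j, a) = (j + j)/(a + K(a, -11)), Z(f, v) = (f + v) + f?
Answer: 61807/60 ≈ 1030.1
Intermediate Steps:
Z(f, v) = v + 2*f
X = 1033 (X = -94*(2 + 2*(-6)) + 93 = -94*(2 - 12) + 93 = -94*(-10) + 93 = 940 + 93 = 1033)
p(j, a) = j/a (p(j, a) = (j + j)/(a + a) = (2*j)/((2*a)) = (2*j)*(1/(2*a)) = j/a)
X + p(-173, 60) = 1033 - 173/60 = 61807/60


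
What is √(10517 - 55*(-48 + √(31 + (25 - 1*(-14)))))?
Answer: √(13157 - 55*√70) ≈ 112.68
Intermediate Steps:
√(10517 - 55*(-48 + √(31 + (25 - 1*(-14))))) = √(10517 - 55*(-48 + √(31 + (25 + 14)))) = √(10517 - 55*(-48 + √(31 + 39))) = √(10517 - 55*(-48 + √70)) = √(10517 + (2640 - 55*√70)) = √(13157 - 55*√70)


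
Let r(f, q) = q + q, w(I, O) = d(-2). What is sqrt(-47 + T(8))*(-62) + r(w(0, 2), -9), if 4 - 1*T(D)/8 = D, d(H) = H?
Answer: -18 - 62*I*sqrt(79) ≈ -18.0 - 551.07*I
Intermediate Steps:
T(D) = 32 - 8*D
w(I, O) = -2
r(f, q) = 2*q
sqrt(-47 + T(8))*(-62) + r(w(0, 2), -9) = sqrt(-47 + (32 - 8*8))*(-62) + 2*(-9) = sqrt(-47 + (32 - 64))*(-62) - 18 = sqrt(-47 - 32)*(-62) - 18 = sqrt(-79)*(-62) - 18 = (I*sqrt(79))*(-62) - 18 = -62*I*sqrt(79) - 18 = -18 - 62*I*sqrt(79)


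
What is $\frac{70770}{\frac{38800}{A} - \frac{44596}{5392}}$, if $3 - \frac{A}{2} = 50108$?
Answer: $- \frac{136568993880}{16707767} \approx -8174.0$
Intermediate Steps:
$A = -100210$ ($A = 6 - 100216 = -100210$)
$\frac{70770}{\frac{38800}{A} - \frac{44596}{5392}} = \frac{70770}{\frac{38800}{-100210} - \frac{44596}{5392}} = \frac{70770}{38800 \left(- \frac{1}{100210}\right) - \frac{11149}{1348}} = \frac{70770}{- \frac{3880}{10021} - \frac{11149}{1348}} = \frac{70770}{- \frac{116954369}{13508308}} = 70770 \left(- \frac{13508308}{116954369}\right) = - \frac{136568993880}{16707767}$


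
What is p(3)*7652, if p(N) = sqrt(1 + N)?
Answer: 15304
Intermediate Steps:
p(3)*7652 = sqrt(1 + 3)*7652 = sqrt(4)*7652 = 2*7652 = 15304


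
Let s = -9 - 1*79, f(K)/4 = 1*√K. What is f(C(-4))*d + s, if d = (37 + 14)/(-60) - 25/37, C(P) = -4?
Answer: -88 - 2258*I/185 ≈ -88.0 - 12.205*I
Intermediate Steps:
d = -1129/740 (d = 51*(-1/60) - 25*1/37 = -17/20 - 25/37 = -1129/740 ≈ -1.5257)
f(K) = 4*√K (f(K) = 4*(1*√K) = 4*√K)
s = -88 (s = -9 - 79 = -88)
f(C(-4))*d + s = (4*√(-4))*(-1129/740) - 88 = (4*(2*I))*(-1129/740) - 88 = (8*I)*(-1129/740) - 88 = -2258*I/185 - 88 = -88 - 2258*I/185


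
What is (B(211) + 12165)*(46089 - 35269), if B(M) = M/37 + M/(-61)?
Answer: 297133094580/2257 ≈ 1.3165e+8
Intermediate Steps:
B(M) = 24*M/2257 (B(M) = M*(1/37) + M*(-1/61) = M/37 - M/61 = 24*M/2257)
(B(211) + 12165)*(46089 - 35269) = ((24/2257)*211 + 12165)*(46089 - 35269) = (5064/2257 + 12165)*10820 = (27461469/2257)*10820 = 297133094580/2257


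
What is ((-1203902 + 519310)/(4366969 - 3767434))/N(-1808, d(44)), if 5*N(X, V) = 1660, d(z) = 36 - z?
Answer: -171148/49761405 ≈ -0.0034394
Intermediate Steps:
N(X, V) = 332 (N(X, V) = (1/5)*1660 = 332)
((-1203902 + 519310)/(4366969 - 3767434))/N(-1808, d(44)) = ((-1203902 + 519310)/(4366969 - 3767434))/332 = -684592/599535*(1/332) = -684592*1/599535*(1/332) = -684592/599535*1/332 = -171148/49761405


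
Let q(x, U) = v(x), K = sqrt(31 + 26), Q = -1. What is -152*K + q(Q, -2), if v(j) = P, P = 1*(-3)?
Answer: -3 - 152*sqrt(57) ≈ -1150.6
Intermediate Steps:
K = sqrt(57) ≈ 7.5498
P = -3
v(j) = -3
q(x, U) = -3
-152*K + q(Q, -2) = -152*sqrt(57) - 3 = -3 - 152*sqrt(57)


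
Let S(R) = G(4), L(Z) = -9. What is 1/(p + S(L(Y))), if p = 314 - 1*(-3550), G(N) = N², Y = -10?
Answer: 1/3880 ≈ 0.00025773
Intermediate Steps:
S(R) = 16 (S(R) = 4² = 16)
p = 3864 (p = 314 + 3550 = 3864)
1/(p + S(L(Y))) = 1/(3864 + 16) = 1/3880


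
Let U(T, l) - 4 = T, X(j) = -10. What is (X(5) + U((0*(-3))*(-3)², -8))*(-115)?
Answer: 690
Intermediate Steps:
U(T, l) = 4 + T
(X(5) + U((0*(-3))*(-3)², -8))*(-115) = (-10 + (4 + (0*(-3))*(-3)²))*(-115) = (-10 + (4 + 0*9))*(-115) = (-10 + (4 + 0))*(-115) = (-10 + 4)*(-115) = -6*(-115) = 690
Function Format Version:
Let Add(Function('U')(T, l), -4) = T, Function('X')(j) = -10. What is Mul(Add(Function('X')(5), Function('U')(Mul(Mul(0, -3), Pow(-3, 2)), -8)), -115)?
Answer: 690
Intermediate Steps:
Function('U')(T, l) = Add(4, T)
Mul(Add(Function('X')(5), Function('U')(Mul(Mul(0, -3), Pow(-3, 2)), -8)), -115) = Mul(Add(-10, Add(4, Mul(Mul(0, -3), Pow(-3, 2)))), -115) = Mul(Add(-10, Add(4, Mul(0, 9))), -115) = Mul(Add(-10, Add(4, 0)), -115) = Mul(Add(-10, 4), -115) = Mul(-6, -115) = 690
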